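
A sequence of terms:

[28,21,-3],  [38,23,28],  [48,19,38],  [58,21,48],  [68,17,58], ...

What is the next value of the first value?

First value: +10 each step, so 28, 38, 48, 58, 68 → 78.

78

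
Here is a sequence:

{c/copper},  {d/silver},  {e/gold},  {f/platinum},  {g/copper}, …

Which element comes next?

{h/silver}

Letter: letters move forward 1 place in the alphabet, so c, d, e, f, g → h.
Metal — repeats copper → silver → gold → platinum: copper, silver, gold, platinum, copper → silver.
Putting it together: {h/silver}.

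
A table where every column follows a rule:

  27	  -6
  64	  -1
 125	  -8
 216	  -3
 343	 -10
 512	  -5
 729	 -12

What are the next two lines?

1000  -7; 1331  -14

First component — perfect cubes: 3³, 4³, 5³, …: 27, 64, 125, 216, 343, 512, 729 → 1000 → 1331.
Second component goes -6, -1, -8, -3, -10, -5, -12 → -7 → -14 (alternating steps +5, −7, +5, −7, …).
So the next two lines are 1000  -7 and 1331  -14.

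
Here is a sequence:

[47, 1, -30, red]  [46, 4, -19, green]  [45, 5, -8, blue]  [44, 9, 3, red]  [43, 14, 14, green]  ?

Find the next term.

[42, 23, 25, blue]

For the first slot, −1 each step: 47, 46, 45, 44, 43 → 42.
Second slot goes 1, 4, 5, 9, 14 → 23 (each term is the sum of the two before it).
Third slot goes -30, -19, -8, 3, 14 → 25 (+11 each step).
Colour — repeats red → green → blue: red, green, blue, red, green → blue.
Combining the parts gives [42, 23, 25, blue].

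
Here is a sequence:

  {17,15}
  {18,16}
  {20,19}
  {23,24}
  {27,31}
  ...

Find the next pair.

First coordinate: 17, 18, 20, 23, 27 → 32 (differences are 1, 2, 3, … (increasing by 1 each time)).
Second coordinate: 15, 16, 19, 24, 31 → 40 (differences are 1, 3, 5, … (increasing by 2 each time)).
Combining the parts gives {32,40}.

{32,40}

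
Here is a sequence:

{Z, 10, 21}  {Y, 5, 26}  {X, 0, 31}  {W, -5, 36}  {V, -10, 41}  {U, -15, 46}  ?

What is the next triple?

{T, -20, 51}

Letter: letters move back 1 place in the alphabet; Z, Y, X, W, V, U → T.
Second coordinate: 10, 5, 0, -5, -10, -15 → -20 (−5 each step).
Third coordinate: together with the second coordinate always sums to 31, so 21, 26, 31, 36, 41, 46 → 51.
So the next triple is {T, -20, 51}.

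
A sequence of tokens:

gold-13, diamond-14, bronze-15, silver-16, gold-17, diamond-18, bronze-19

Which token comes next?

silver-20

For the rank, repeats gold → diamond → bronze → silver: gold, diamond, bronze, silver, gold, diamond, bronze → silver.
Second component goes 13, 14, 15, 16, 17, 18, 19 → 20 (+1 each step).
So the next token is silver-20.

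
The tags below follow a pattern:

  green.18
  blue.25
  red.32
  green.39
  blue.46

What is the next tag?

Colour: green, blue, red, green, blue → red (repeats green → blue → red).
Second component: +7 each step, so 18, 25, 32, 39, 46 → 53.
Combining the parts gives red.53.

red.53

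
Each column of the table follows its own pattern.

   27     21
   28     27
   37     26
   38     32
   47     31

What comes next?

First component: alternating steps +1, +9, +1, +9, …, so 27, 28, 37, 38, 47 → 48.
Second component: alternating steps +6, −1, +6, −1, …, so 21, 27, 26, 32, 31 → 37.
Putting it together: 48  37.

48  37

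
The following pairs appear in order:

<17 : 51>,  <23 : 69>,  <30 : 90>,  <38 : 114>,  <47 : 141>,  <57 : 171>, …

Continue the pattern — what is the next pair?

First coordinate: differences are 6, 7, 8, … (increasing by 1 each time); 17, 23, 30, 38, 47, 57 → 68.
Second coordinate — always 3 × the first coordinate: 51, 69, 90, 114, 141, 171 → 204.
So the next pair is <68 : 204>.

<68 : 204>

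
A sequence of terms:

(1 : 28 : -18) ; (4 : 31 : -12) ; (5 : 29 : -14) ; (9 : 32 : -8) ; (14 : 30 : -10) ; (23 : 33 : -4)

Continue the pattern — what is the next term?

First component goes 1, 4, 5, 9, 14, 23 → 37 (each term is the sum of the two before it).
Second component goes 28, 31, 29, 32, 30, 33 → 31 (alternating steps +3, −2, +3, −2, …).
Third component: alternating steps +6, −2, +6, −2, …; -18, -12, -14, -8, -10, -4 → -6.
Combining the parts gives (37 : 31 : -6).

(37 : 31 : -6)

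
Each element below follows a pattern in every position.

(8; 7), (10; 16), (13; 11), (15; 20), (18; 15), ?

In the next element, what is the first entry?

For the first entry, alternating steps +2, +3, +2, +3, …: 8, 10, 13, 15, 18 → 20.

20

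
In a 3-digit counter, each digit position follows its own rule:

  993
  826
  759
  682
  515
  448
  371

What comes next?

204

First digit: −1 each step, mod 10, so 9, 8, 7, 6, 5, 4, 3 → 2.
Second digit: 9, 2, 5, 8, 1, 4, 7 → 0 (+3 each step, mod 10).
Third digit — +3 each step, mod 10: 3, 6, 9, 2, 5, 8, 1 → 4.
Combining the parts gives 204.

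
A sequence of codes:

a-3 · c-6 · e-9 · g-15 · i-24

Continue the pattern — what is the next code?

Letter: letters move forward 2 places in the alphabet; a, c, e, g, i → k.
For the second component, each term is the sum of the two before it: 3, 6, 9, 15, 24 → 39.
So the next code is k-39.

k-39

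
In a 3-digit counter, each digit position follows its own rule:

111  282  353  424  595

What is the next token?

666

First digit goes 1, 2, 3, 4, 5 → 6 (+1 each step, mod 10).
Second digit: −3 each step, mod 10; 1, 8, 5, 2, 9 → 6.
Third digit: 1, 2, 3, 4, 5 → 6 (+1 each step, mod 10).
Putting it together: 666.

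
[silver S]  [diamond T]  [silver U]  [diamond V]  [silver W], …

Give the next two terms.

[diamond X], [silver Y]

Rank: alternates silver ↔ diamond; silver, diamond, silver, diamond, silver → diamond → silver.
Letter: S, T, U, V, W → X → Y (letters move forward 1 place in the alphabet).
So the next two terms are [diamond X] and [silver Y].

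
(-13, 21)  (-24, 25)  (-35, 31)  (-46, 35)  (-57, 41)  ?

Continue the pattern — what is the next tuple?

First slot goes -13, -24, -35, -46, -57 → -68 (−11 each step).
For the second slot, alternating steps +4, +6, +4, +6, …: 21, 25, 31, 35, 41 → 45.
So the next tuple is (-68, 45).

(-68, 45)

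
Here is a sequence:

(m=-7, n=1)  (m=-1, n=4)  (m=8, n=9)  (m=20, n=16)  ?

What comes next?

(m=35, n=25)

M: -7, -1, 8, 20 → 35 (differences are 6, 9, 12, … (increasing by 3 each time)).
N: perfect squares: 1², 2², 3², …, so 1, 4, 9, 16 → 25.
Combining the parts gives (m=35, n=25).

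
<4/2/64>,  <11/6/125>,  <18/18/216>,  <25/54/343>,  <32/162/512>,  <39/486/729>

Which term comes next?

<46/1458/1000>

First component: +7 each step, so 4, 11, 18, 25, 32, 39 → 46.
Second component goes 2, 6, 18, 54, 162, 486 → 1458 (×3 each step).
For the third component, perfect cubes: 4³, 5³, 6³, …: 64, 125, 216, 343, 512, 729 → 1000.
So the next term is <46/1458/1000>.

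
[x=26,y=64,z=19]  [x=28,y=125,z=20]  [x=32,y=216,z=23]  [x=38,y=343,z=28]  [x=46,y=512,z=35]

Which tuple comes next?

X: differences are 2, 4, 6, … (increasing by 2 each time), so 26, 28, 32, 38, 46 → 56.
Y — perfect cubes: 4³, 5³, 6³, …: 64, 125, 216, 343, 512 → 729.
Z: differences are 1, 3, 5, … (increasing by 2 each time), so 19, 20, 23, 28, 35 → 44.
Combining the parts gives [x=56,y=729,z=44].

[x=56,y=729,z=44]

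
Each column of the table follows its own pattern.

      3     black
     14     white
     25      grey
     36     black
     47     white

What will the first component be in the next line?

First component: 3, 14, 25, 36, 47 → 58 (+11 each step).

58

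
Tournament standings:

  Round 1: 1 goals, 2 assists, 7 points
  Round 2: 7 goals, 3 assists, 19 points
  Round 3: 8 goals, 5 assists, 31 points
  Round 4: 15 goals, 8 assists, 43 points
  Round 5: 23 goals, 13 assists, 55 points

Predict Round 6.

Goals: each term is the sum of the two before it; 1, 7, 8, 15, 23 → 38.
Assists goes 2, 3, 5, 8, 13 → 21 (each term is the sum of the two before it).
Points: +12 each step; 7, 19, 31, 43, 55 → 67.
Putting it together: 38 goals, 21 assists, 67 points.

38 goals, 21 assists, 67 points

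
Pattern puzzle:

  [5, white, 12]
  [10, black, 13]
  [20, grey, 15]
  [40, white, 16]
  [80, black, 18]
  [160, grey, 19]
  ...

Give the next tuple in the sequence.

[320, white, 21]

First coordinate: ×2 each step; 5, 10, 20, 40, 80, 160 → 320.
Shade: repeats white → black → grey; white, black, grey, white, black, grey → white.
Third coordinate goes 12, 13, 15, 16, 18, 19 → 21 (alternating steps +1, +2, +1, +2, …).
Putting it together: [320, white, 21].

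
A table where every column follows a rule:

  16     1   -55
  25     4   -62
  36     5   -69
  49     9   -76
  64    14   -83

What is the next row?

81  23  -90

First component goes 16, 25, 36, 49, 64 → 81 (perfect squares: 4², 5², 6², …).
Second component: each term is the sum of the two before it; 1, 4, 5, 9, 14 → 23.
Third component goes -55, -62, -69, -76, -83 → -90 (−7 each step).
Combining the parts gives 81  23  -90.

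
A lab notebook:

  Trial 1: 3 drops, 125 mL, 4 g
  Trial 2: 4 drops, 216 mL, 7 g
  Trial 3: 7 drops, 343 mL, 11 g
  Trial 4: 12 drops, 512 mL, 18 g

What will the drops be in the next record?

Drops goes 3, 4, 7, 12 → 19 (differences are 1, 3, 5, … (increasing by 2 each time)).

19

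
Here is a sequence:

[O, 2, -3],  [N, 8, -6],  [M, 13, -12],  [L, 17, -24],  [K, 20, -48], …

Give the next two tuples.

Letter — letters move back 1 place in the alphabet: O, N, M, L, K → J → I.
Second slot goes 2, 8, 13, 17, 20 → 22 → 23 (differences are 6, 5, 4, … (decreasing by 1 each time)).
Third slot: ×2 each step; -3, -6, -12, -24, -48 → -96 → -192.
So the next two tuples are [J, 22, -96] and [I, 23, -192].

[J, 22, -96], [I, 23, -192]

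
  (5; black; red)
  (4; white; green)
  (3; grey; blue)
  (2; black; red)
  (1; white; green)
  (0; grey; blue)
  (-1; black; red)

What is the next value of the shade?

Shade: black, white, grey, black, white, grey, black → white (repeats black → white → grey).

white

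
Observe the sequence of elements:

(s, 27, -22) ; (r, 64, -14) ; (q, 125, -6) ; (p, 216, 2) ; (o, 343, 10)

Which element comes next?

Letter — letters move back 1 place in the alphabet: s, r, q, p, o → n.
Second coordinate goes 27, 64, 125, 216, 343 → 512 (perfect cubes: 3³, 4³, 5³, …).
Third coordinate goes -22, -14, -6, 2, 10 → 18 (+8 each step).
So the next element is (n, 512, 18).

(n, 512, 18)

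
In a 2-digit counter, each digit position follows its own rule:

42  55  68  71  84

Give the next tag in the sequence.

First digit: +1 each step, mod 10; 4, 5, 6, 7, 8 → 9.
Second digit: +3 each step, mod 10, so 2, 5, 8, 1, 4 → 7.
Putting it together: 97.

97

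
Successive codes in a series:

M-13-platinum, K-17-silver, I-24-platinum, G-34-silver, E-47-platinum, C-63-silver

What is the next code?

For the letter, letters move back 2 places in the alphabet: M, K, I, G, E, C → A.
Second component: differences are 4, 7, 10, … (increasing by 3 each time); 13, 17, 24, 34, 47, 63 → 82.
Metal goes platinum, silver, platinum, silver, platinum, silver → platinum (alternates platinum ↔ silver).
Putting it together: A-82-platinum.

A-82-platinum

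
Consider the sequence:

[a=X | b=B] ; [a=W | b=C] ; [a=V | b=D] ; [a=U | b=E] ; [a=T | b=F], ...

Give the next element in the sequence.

A — letters move back 1 place in the alphabet: X, W, V, U, T → S.
B: B, C, D, E, F → G (letters move forward 1 place in the alphabet).
So the next element is [a=S | b=G].

[a=S | b=G]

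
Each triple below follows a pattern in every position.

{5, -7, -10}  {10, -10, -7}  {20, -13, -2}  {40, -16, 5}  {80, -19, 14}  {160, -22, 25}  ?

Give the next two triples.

First part goes 5, 10, 20, 40, 80, 160 → 320 → 640 (×2 each step).
For the second part, −3 each step: -7, -10, -13, -16, -19, -22 → -25 → -28.
For the third part, differences are 3, 5, 7, … (increasing by 2 each time): -10, -7, -2, 5, 14, 25 → 38 → 53.
So the next two triples are {320, -25, 38} and {640, -28, 53}.

{320, -25, 38}, {640, -28, 53}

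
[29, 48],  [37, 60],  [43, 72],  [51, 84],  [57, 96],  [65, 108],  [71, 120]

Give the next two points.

First value — alternating steps +8, +6, +8, +6, …: 29, 37, 43, 51, 57, 65, 71 → 79 → 85.
For the second value, +12 each step: 48, 60, 72, 84, 96, 108, 120 → 132 → 144.
So the next two points are [79, 132] and [85, 144].

[79, 132], [85, 144]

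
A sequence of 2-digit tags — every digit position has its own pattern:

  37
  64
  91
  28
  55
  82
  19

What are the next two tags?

First digit — +3 each step, mod 10: 3, 6, 9, 2, 5, 8, 1 → 4 → 7.
For the second digit, −3 each step, mod 10: 7, 4, 1, 8, 5, 2, 9 → 6 → 3.
So the next two tags are 46 and 73.

46 then 73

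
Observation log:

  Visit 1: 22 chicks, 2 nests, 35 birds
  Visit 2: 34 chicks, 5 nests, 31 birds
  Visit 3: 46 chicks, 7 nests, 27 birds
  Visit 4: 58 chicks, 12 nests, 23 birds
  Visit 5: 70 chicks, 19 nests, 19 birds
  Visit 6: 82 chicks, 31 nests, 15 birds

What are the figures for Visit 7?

For the chicks, +12 each step: 22, 34, 46, 58, 70, 82 → 94.
Nests — each term is the sum of the two before it: 2, 5, 7, 12, 19, 31 → 50.
Birds — −4 each step: 35, 31, 27, 23, 19, 15 → 11.
Putting it together: 94 chicks, 50 nests, 11 birds.

94 chicks, 50 nests, 11 birds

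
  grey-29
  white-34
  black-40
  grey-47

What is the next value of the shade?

white

Shade — repeats grey → white → black: grey, white, black, grey → white.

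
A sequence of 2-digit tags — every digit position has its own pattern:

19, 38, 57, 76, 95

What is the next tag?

For the first digit, +2 each step, mod 10: 1, 3, 5, 7, 9 → 1.
Second digit: −1 each step, mod 10; 9, 8, 7, 6, 5 → 4.
So the next tag is 14.

14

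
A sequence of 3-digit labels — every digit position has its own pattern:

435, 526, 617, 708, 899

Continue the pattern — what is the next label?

For the first digit, +1 each step, mod 10: 4, 5, 6, 7, 8 → 9.
Second digit: −1 each step, mod 10; 3, 2, 1, 0, 9 → 8.
Third digit goes 5, 6, 7, 8, 9 → 0 (+1 each step, mod 10).
Combining the parts gives 980.

980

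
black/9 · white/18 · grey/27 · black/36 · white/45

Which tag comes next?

Shade — repeats black → white → grey: black, white, grey, black, white → grey.
Second component: +9 each step, so 9, 18, 27, 36, 45 → 54.
Combining the parts gives grey/54.

grey/54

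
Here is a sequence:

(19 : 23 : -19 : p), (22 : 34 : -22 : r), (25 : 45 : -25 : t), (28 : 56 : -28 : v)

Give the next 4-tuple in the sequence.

For the first value, +3 each step: 19, 22, 25, 28 → 31.
Second value — +11 each step: 23, 34, 45, 56 → 67.
Third value — always the negative of the first value: -19, -22, -25, -28 → -31.
Letter goes p, r, t, v → x (letters move forward 2 places in the alphabet).
So the next 4-tuple is (31 : 67 : -31 : x).

(31 : 67 : -31 : x)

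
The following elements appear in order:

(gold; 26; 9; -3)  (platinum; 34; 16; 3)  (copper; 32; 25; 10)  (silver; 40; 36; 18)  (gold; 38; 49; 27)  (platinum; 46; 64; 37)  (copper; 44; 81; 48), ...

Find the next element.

Metal: repeats gold → platinum → copper → silver, so gold, platinum, copper, silver, gold, platinum, copper → silver.
For the second coordinate, alternating steps +8, −2, +8, −2, …: 26, 34, 32, 40, 38, 46, 44 → 52.
Third coordinate: perfect squares: 3², 4², 5², …, so 9, 16, 25, 36, 49, 64, 81 → 100.
Fourth coordinate: differences are 6, 7, 8, … (increasing by 1 each time), so -3, 3, 10, 18, 27, 37, 48 → 60.
Putting it together: (silver; 52; 100; 60).

(silver; 52; 100; 60)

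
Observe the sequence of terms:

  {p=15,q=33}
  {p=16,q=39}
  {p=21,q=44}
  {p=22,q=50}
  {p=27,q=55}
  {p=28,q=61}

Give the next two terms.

P — alternating steps +1, +5, +1, +5, …: 15, 16, 21, 22, 27, 28 → 33 → 34.
Q goes 33, 39, 44, 50, 55, 61 → 66 → 72 (alternating steps +6, +5, +6, +5, …).
So the next two terms are {p=33,q=66} and {p=34,q=72}.

{p=33,q=66}, {p=34,q=72}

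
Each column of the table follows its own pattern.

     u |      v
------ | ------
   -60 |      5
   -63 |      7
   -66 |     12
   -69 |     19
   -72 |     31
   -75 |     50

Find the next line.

Column u: -60, -63, -66, -69, -72, -75 → -78 (−3 each step).
Column v: each term is the sum of the two before it, so 5, 7, 12, 19, 31, 50 → 81.
So the next line is -78  81.

-78  81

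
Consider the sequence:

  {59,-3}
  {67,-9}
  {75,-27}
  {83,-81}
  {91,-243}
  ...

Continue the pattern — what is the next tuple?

First part: +8 each step, so 59, 67, 75, 83, 91 → 99.
Second part: -3, -9, -27, -81, -243 → -729 (×3 each step).
So the next tuple is {99,-729}.

{99,-729}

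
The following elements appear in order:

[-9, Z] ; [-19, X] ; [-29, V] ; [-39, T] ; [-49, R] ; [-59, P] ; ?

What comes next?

First component: −10 each step; -9, -19, -29, -39, -49, -59 → -69.
Letter: letters move back 2 places in the alphabet; Z, X, V, T, R, P → N.
Combining the parts gives [-69, N].

[-69, N]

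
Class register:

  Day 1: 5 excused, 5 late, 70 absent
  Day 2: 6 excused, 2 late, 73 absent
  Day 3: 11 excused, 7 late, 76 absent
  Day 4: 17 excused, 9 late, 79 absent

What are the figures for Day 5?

28 excused, 16 late, 82 absent

Excused — each term is the sum of the two before it: 5, 6, 11, 17 → 28.
For the late, each term is the sum of the two before it: 5, 2, 7, 9 → 16.
Absent: +3 each step, so 70, 73, 76, 79 → 82.
Putting it together: 28 excused, 16 late, 82 absent.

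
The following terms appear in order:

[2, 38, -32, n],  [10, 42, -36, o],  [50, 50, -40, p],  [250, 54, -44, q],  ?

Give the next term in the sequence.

First slot goes 2, 10, 50, 250 → 1250 (×5 each step).
For the second slot, alternating steps +4, +8, +4, +8, …: 38, 42, 50, 54 → 62.
Third slot: -32, -36, -40, -44 → -48 (−4 each step).
Letter: letters move forward 1 place in the alphabet; n, o, p, q → r.
So the next term is [1250, 62, -48, r].

[1250, 62, -48, r]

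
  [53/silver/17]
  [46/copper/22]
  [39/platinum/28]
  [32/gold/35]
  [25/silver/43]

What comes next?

First component — −7 each step: 53, 46, 39, 32, 25 → 18.
Metal goes silver, copper, platinum, gold, silver → copper (repeats silver → copper → platinum → gold).
Third component: differences are 5, 6, 7, … (increasing by 1 each time); 17, 22, 28, 35, 43 → 52.
Combining the parts gives [18/copper/52].

[18/copper/52]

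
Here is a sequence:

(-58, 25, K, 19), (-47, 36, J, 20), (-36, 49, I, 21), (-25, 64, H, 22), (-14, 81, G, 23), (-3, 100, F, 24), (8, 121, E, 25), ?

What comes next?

(19, 144, D, 26)

First entry — +11 each step: -58, -47, -36, -25, -14, -3, 8 → 19.
Second entry: perfect squares: 5², 6², 7², …, so 25, 36, 49, 64, 81, 100, 121 → 144.
Letter — letters move back 1 place in the alphabet: K, J, I, H, G, F, E → D.
Fourth entry goes 19, 20, 21, 22, 23, 24, 25 → 26 (+1 each step).
So the next 4-tuple is (19, 144, D, 26).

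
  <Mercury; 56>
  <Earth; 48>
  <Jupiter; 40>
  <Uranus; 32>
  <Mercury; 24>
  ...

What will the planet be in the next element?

Earth

Planet: repeats Mercury → Earth → Jupiter → Uranus, so Mercury, Earth, Jupiter, Uranus, Mercury → Earth.
Second coordinate: 56, 48, 40, 32, 24 → 16 (−8 each step).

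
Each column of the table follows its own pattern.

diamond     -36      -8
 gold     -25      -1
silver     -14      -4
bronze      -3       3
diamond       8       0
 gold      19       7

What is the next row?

silver  30  4

Rank goes diamond, gold, silver, bronze, diamond, gold → silver (repeats diamond → gold → silver → bronze).
Second component: +11 each step; -36, -25, -14, -3, 8, 19 → 30.
Third component goes -8, -1, -4, 3, 0, 7 → 4 (alternating steps +7, −3, +7, −3, …).
So the next row is silver  30  4.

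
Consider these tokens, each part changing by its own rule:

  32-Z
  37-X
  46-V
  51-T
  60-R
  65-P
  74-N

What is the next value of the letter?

First component — alternating steps +5, +9, +5, +9, …: 32, 37, 46, 51, 60, 65, 74 → 79.
Letter goes Z, X, V, T, R, P, N → L (letters move back 2 places in the alphabet).

L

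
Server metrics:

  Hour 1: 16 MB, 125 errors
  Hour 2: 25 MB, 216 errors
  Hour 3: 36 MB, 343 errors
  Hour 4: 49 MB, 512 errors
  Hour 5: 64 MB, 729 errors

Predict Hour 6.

MB — perfect squares: 4², 5², 6², …: 16, 25, 36, 49, 64 → 81.
Errors: perfect cubes: 5³, 6³, 7³, …; 125, 216, 343, 512, 729 → 1000.
Combining the parts gives 81 MB, 1000 errors.

81 MB, 1000 errors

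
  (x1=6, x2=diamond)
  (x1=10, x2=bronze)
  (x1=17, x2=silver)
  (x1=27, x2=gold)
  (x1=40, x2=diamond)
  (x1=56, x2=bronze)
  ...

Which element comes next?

X1: 6, 10, 17, 27, 40, 56 → 75 (differences are 4, 7, 10, … (increasing by 3 each time)).
X2 — repeats diamond → bronze → silver → gold: diamond, bronze, silver, gold, diamond, bronze → silver.
Combining the parts gives (x1=75, x2=silver).

(x1=75, x2=silver)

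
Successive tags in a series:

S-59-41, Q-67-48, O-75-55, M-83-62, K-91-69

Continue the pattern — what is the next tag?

I-99-76

Letter goes S, Q, O, M, K → I (letters move back 2 places in the alphabet).
Second component — +8 each step: 59, 67, 75, 83, 91 → 99.
Third component goes 41, 48, 55, 62, 69 → 76 (+7 each step).
Putting it together: I-99-76.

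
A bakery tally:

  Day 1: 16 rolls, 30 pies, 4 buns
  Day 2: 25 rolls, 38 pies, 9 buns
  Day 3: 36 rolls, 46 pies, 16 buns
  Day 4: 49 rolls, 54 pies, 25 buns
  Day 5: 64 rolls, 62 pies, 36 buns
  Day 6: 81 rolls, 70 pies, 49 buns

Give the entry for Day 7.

Rolls: perfect squares: 4², 5², 6², …; 16, 25, 36, 49, 64, 81 → 100.
Pies — +8 each step: 30, 38, 46, 54, 62, 70 → 78.
Buns goes 4, 9, 16, 25, 36, 49 → 64 (perfect squares: 2², 3², 4², …).
Putting it together: 100 rolls, 78 pies, 64 buns.

100 rolls, 78 pies, 64 buns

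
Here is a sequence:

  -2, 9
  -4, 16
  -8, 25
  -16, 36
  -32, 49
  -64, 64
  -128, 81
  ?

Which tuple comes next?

-256, 100

For the first entry, ×2 each step: -2, -4, -8, -16, -32, -64, -128 → -256.
Second entry: 9, 16, 25, 36, 49, 64, 81 → 100 (perfect squares: 3², 4², 5², …).
Putting it together: -256, 100.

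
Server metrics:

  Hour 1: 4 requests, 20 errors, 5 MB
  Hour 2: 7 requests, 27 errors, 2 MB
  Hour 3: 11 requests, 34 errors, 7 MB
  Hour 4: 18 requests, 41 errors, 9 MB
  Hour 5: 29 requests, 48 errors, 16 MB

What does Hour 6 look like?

Requests: each term is the sum of the two before it, so 4, 7, 11, 18, 29 → 47.
Errors: +7 each step, so 20, 27, 34, 41, 48 → 55.
MB goes 5, 2, 7, 9, 16 → 25 (each term is the sum of the two before it).
Putting it together: 47 requests, 55 errors, 25 MB.

47 requests, 55 errors, 25 MB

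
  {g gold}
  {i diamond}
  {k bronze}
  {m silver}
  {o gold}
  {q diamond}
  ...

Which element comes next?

{s bronze}

For the letter, letters move forward 2 places in the alphabet: g, i, k, m, o, q → s.
For the rank, repeats gold → diamond → bronze → silver: gold, diamond, bronze, silver, gold, diamond → bronze.
So the next element is {s bronze}.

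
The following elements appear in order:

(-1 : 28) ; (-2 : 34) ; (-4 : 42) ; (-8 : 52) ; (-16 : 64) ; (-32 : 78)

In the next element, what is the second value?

First value: -1, -2, -4, -8, -16, -32 → -64 (×2 each step).
Second value — differences are 6, 8, 10, … (increasing by 2 each time): 28, 34, 42, 52, 64, 78 → 94.

94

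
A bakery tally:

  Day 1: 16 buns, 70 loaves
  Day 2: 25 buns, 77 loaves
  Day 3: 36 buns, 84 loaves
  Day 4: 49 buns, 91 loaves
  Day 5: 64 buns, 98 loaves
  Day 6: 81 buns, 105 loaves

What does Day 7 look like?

100 buns, 112 loaves

Buns: perfect squares: 4², 5², 6², …, so 16, 25, 36, 49, 64, 81 → 100.
Loaves goes 70, 77, 84, 91, 98, 105 → 112 (+7 each step).
So the next line is 100 buns, 112 loaves.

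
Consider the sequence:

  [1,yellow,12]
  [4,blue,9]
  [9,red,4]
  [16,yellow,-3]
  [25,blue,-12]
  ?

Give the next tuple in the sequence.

First component goes 1, 4, 9, 16, 25 → 36 (perfect squares: 1², 2², 3², …).
Colour — repeats yellow → blue → red: yellow, blue, red, yellow, blue → red.
Third component: together with the first component always sums to 13; 12, 9, 4, -3, -12 → -23.
Putting it together: [36,red,-23].

[36,red,-23]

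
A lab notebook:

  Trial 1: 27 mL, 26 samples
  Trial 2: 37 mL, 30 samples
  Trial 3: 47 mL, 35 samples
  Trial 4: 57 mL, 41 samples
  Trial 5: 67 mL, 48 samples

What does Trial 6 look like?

ML: +10 each step; 27, 37, 47, 57, 67 → 77.
Samples: differences are 4, 5, 6, … (increasing by 1 each time); 26, 30, 35, 41, 48 → 56.
So the next row is 77 mL, 56 samples.

77 mL, 56 samples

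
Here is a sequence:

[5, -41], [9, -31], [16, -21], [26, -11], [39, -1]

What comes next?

[55, 9]

For the first entry, differences are 4, 7, 10, … (increasing by 3 each time): 5, 9, 16, 26, 39 → 55.
Second entry: +10 each step, so -41, -31, -21, -11, -1 → 9.
Combining the parts gives [55, 9].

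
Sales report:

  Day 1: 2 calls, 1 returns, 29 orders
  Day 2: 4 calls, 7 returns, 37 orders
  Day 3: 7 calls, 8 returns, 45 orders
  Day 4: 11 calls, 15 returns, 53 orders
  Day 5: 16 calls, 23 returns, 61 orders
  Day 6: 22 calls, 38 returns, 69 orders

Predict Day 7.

29 calls, 61 returns, 77 orders

Calls goes 2, 4, 7, 11, 16, 22 → 29 (differences are 2, 3, 4, … (increasing by 1 each time)).
Returns — each term is the sum of the two before it: 1, 7, 8, 15, 23, 38 → 61.
Orders goes 29, 37, 45, 53, 61, 69 → 77 (+8 each step).
Putting it together: 29 calls, 61 returns, 77 orders.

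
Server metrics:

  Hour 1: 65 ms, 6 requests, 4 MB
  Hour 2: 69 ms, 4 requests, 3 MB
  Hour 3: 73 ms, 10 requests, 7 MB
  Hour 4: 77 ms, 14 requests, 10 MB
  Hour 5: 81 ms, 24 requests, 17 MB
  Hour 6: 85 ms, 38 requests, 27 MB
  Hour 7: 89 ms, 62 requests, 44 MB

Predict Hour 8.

Ms — +4 each step: 65, 69, 73, 77, 81, 85, 89 → 93.
Requests — each term is the sum of the two before it: 6, 4, 10, 14, 24, 38, 62 → 100.
For the MB, each term is the sum of the two before it: 4, 3, 7, 10, 17, 27, 44 → 71.
Combining the parts gives 93 ms, 100 requests, 71 MB.

93 ms, 100 requests, 71 MB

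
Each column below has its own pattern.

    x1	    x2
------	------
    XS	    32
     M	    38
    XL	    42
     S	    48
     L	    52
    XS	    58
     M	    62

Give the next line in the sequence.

Column x1 goes XS, M, XL, S, L, XS, M → XL (repeats XS → M → XL → S → L).
For the column x2, alternating steps +6, +4, +6, +4, …: 32, 38, 42, 48, 52, 58, 62 → 68.
So the next line is XL  68.

XL  68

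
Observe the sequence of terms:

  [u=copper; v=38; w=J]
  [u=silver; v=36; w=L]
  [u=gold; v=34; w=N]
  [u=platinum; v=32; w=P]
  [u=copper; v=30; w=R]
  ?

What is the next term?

[u=silver; v=28; w=T]

U: repeats copper → silver → gold → platinum; copper, silver, gold, platinum, copper → silver.
V goes 38, 36, 34, 32, 30 → 28 (−2 each step).
For the w, letters move forward 2 places in the alphabet: J, L, N, P, R → T.
So the next term is [u=silver; v=28; w=T].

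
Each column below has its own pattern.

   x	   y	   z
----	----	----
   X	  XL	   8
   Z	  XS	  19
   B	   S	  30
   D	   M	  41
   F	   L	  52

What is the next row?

H  XL  63

Column x: letters move forward 2 places in the alphabet, wrapping Z→A, so X, Z, B, D, F → H.
Column y — runs through clothing sizes XS→XL: XL, XS, S, M, L → XL.
Column z: 8, 19, 30, 41, 52 → 63 (+11 each step).
So the next row is H  XL  63.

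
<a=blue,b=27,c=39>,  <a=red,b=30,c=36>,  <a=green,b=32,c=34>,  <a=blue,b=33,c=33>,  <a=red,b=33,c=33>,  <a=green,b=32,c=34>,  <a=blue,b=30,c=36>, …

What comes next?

<a=red,b=27,c=39>

For the a, repeats blue → red → green: blue, red, green, blue, red, green, blue → red.
B: differences are 3, 2, 1, … (decreasing by 1 each time), so 27, 30, 32, 33, 33, 32, 30 → 27.
C: together with the b always sums to 66, so 39, 36, 34, 33, 33, 34, 36 → 39.
Putting it together: <a=red,b=27,c=39>.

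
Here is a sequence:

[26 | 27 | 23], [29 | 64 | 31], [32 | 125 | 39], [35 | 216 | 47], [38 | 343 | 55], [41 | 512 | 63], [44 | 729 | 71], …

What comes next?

First component goes 26, 29, 32, 35, 38, 41, 44 → 47 (+3 each step).
Second component: perfect cubes: 3³, 4³, 5³, …, so 27, 64, 125, 216, 343, 512, 729 → 1000.
For the third component, +8 each step: 23, 31, 39, 47, 55, 63, 71 → 79.
So the next element is [47 | 1000 | 79].

[47 | 1000 | 79]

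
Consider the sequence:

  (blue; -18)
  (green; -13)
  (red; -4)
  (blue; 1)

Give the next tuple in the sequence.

(green; 10)

Colour: repeats blue → green → red, so blue, green, red, blue → green.
For the second slot, alternating steps +5, +9, +5, +9, …: -18, -13, -4, 1 → 10.
Combining the parts gives (green; 10).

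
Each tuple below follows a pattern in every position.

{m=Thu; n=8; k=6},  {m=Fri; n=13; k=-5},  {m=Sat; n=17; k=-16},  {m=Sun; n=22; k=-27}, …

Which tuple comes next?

{m=Mon; n=26; k=-38}

M: Thu, Fri, Sat, Sun → Mon (runs through the weekdays Mon→Sun).
For the n, alternating steps +5, +4, +5, +4, …: 8, 13, 17, 22 → 26.
For the k, −11 each step: 6, -5, -16, -27 → -38.
So the next tuple is {m=Mon; n=26; k=-38}.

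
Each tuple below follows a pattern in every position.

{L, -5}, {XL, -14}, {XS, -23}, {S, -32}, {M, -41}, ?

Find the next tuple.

Size goes L, XL, XS, S, M → L (runs through clothing sizes XS→XL).
Second coordinate: -5, -14, -23, -32, -41 → -50 (−9 each step).
So the next tuple is {L, -50}.

{L, -50}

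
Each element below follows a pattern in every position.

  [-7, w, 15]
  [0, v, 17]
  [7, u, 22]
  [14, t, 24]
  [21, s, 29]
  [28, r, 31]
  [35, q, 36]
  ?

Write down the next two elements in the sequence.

[42, p, 38], [49, o, 43]

First value: +7 each step, so -7, 0, 7, 14, 21, 28, 35 → 42 → 49.
Letter — letters move back 1 place in the alphabet: w, v, u, t, s, r, q → p → o.
Third value — alternating steps +2, +5, +2, +5, …: 15, 17, 22, 24, 29, 31, 36 → 38 → 43.
Putting the parts together: [42, p, 38] and then [49, o, 43].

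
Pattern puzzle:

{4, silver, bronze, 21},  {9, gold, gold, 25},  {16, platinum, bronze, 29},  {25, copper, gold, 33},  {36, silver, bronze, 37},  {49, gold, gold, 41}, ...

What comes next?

{64, platinum, bronze, 45}

First entry goes 4, 9, 16, 25, 36, 49 → 64 (perfect squares: 2², 3², 4², …).
Metal goes silver, gold, platinum, copper, silver, gold → platinum (repeats silver → gold → platinum → copper).
Rank — alternates bronze ↔ gold: bronze, gold, bronze, gold, bronze, gold → bronze.
Fourth entry goes 21, 25, 29, 33, 37, 41 → 45 (+4 each step).
So the next term is {64, platinum, bronze, 45}.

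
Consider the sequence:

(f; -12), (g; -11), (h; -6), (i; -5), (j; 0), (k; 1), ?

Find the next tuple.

Letter: letters move forward 1 place in the alphabet, so f, g, h, i, j, k → l.
Second part: alternating steps +1, +5, +1, +5, …; -12, -11, -6, -5, 0, 1 → 6.
So the next tuple is (l; 6).

(l; 6)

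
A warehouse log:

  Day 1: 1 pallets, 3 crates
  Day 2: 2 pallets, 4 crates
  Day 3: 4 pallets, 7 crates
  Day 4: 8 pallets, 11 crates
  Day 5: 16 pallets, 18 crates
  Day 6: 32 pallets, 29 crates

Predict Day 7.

64 pallets, 47 crates

Pallets goes 1, 2, 4, 8, 16, 32 → 64 (×2 each step).
Crates: each term is the sum of the two before it; 3, 4, 7, 11, 18, 29 → 47.
Combining the parts gives 64 pallets, 47 crates.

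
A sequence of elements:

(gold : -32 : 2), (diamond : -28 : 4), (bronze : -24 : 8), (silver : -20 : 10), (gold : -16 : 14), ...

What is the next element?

Rank: repeats gold → diamond → bronze → silver, so gold, diamond, bronze, silver, gold → diamond.
Second value: -32, -28, -24, -20, -16 → -12 (+4 each step).
Third value: alternating steps +2, +4, +2, +4, …, so 2, 4, 8, 10, 14 → 16.
Putting it together: (diamond : -12 : 16).

(diamond : -12 : 16)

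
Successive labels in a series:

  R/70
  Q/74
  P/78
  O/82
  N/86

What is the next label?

M/90

Letter goes R, Q, P, O, N → M (letters move back 1 place in the alphabet).
Second component goes 70, 74, 78, 82, 86 → 90 (+4 each step).
Combining the parts gives M/90.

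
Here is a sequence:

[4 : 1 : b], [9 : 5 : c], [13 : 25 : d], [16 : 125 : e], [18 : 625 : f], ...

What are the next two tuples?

First slot: 4, 9, 13, 16, 18 → 19 → 19 (differences are 5, 4, 3, … (decreasing by 1 each time)).
Second slot: ×5 each step, so 1, 5, 25, 125, 625 → 3125 → 15625.
Letter — letters move forward 1 place in the alphabet: b, c, d, e, f → g → h.
So the next two tuples are [19 : 3125 : g] and [19 : 15625 : h].

[19 : 3125 : g], [19 : 15625 : h]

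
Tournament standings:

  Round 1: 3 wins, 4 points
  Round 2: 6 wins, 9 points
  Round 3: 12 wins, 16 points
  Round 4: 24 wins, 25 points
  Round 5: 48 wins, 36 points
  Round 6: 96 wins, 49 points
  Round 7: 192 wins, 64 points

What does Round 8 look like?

384 wins, 81 points

Wins: 3, 6, 12, 24, 48, 96, 192 → 384 (×2 each step).
For the points, perfect squares: 2², 3², 4², …: 4, 9, 16, 25, 36, 49, 64 → 81.
So the next record is 384 wins, 81 points.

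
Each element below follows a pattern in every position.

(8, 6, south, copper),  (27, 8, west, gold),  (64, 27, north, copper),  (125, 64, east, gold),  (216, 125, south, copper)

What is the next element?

For the first coordinate, perfect cubes: 2³, 3³, 4³, …: 8, 27, 64, 125, 216 → 343.
For the second coordinate, always the previous value of the first coordinate: 6, 8, 27, 64, 125 → 216.
Direction — repeats south → west → north → east: south, west, north, east, south → west.
Metal — alternates copper ↔ gold: copper, gold, copper, gold, copper → gold.
Putting it together: (343, 216, west, gold).

(343, 216, west, gold)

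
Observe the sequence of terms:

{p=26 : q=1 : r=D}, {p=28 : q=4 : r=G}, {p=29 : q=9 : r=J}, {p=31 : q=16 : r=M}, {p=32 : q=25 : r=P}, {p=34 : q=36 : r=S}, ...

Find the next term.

P: 26, 28, 29, 31, 32, 34 → 35 (alternating steps +2, +1, +2, +1, …).
Q: perfect squares: 1², 2², 3², …, so 1, 4, 9, 16, 25, 36 → 49.
For the r, letters move forward 3 places in the alphabet: D, G, J, M, P, S → V.
Combining the parts gives {p=35 : q=49 : r=V}.

{p=35 : q=49 : r=V}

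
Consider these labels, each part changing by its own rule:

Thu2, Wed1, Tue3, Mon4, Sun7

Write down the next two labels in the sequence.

Day: runs backward through the weekdays Mon→Sun; Thu, Wed, Tue, Mon, Sun → Sat → Fri.
Second component: each term is the sum of the two before it, so 2, 1, 3, 4, 7 → 11 → 18.
So the next two labels are Sat11 and Fri18.

Sat11, Fri18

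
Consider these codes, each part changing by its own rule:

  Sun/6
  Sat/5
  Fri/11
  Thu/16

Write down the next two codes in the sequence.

Wed/27 then Tue/43

Day goes Sun, Sat, Fri, Thu → Wed → Tue (runs backward through the weekdays Mon→Sun).
Second component: each term is the sum of the two before it, so 6, 5, 11, 16 → 27 → 43.
So the next two codes are Wed/27 and Tue/43.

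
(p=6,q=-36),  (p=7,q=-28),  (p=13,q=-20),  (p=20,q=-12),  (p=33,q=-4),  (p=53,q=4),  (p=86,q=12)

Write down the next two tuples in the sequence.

For the p, each term is the sum of the two before it: 6, 7, 13, 20, 33, 53, 86 → 139 → 225.
Q goes -36, -28, -20, -12, -4, 4, 12 → 20 → 28 (+8 each step).
So the next two tuples are (p=139,q=20) and (p=225,q=28).

(p=139,q=20), (p=225,q=28)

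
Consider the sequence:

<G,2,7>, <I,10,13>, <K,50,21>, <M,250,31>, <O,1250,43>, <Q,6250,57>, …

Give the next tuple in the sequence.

<S,31250,73>

Letter goes G, I, K, M, O, Q → S (letters move forward 2 places in the alphabet).
Second coordinate: ×5 each step; 2, 10, 50, 250, 1250, 6250 → 31250.
Third coordinate goes 7, 13, 21, 31, 43, 57 → 73 (differences are 6, 8, 10, … (increasing by 2 each time)).
So the next tuple is <S,31250,73>.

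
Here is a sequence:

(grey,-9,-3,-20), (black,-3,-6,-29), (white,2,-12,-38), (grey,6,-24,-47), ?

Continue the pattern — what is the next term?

Shade — repeats grey → black → white: grey, black, white, grey → black.
Second value — differences are 6, 5, 4, … (decreasing by 1 each time): -9, -3, 2, 6 → 9.
For the third value, ×2 each step: -3, -6, -12, -24 → -48.
Fourth value: -20, -29, -38, -47 → -56 (−9 each step).
Combining the parts gives (black,9,-48,-56).

(black,9,-48,-56)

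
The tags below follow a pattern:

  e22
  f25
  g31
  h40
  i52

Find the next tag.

Letter: letters move forward 1 place in the alphabet; e, f, g, h, i → j.
Second component: differences are 3, 6, 9, … (increasing by 3 each time); 22, 25, 31, 40, 52 → 67.
So the next tag is j67.

j67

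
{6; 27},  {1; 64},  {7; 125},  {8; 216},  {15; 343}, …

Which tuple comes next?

First entry goes 6, 1, 7, 8, 15 → 23 (each term is the sum of the two before it).
For the second entry, perfect cubes: 3³, 4³, 5³, …: 27, 64, 125, 216, 343 → 512.
Putting it together: {23; 512}.

{23; 512}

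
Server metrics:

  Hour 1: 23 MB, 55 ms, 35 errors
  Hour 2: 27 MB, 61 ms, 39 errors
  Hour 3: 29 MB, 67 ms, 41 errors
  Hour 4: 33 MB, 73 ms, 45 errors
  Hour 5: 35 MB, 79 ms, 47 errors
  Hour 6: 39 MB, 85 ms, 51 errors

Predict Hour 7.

MB goes 23, 27, 29, 33, 35, 39 → 41 (alternating steps +4, +2, +4, +2, …).
Ms: +6 each step, so 55, 61, 67, 73, 79, 85 → 91.
Errors goes 35, 39, 41, 45, 47, 51 → 53 (always 12 more than the MB).
Combining the parts gives 41 MB, 91 ms, 53 errors.

41 MB, 91 ms, 53 errors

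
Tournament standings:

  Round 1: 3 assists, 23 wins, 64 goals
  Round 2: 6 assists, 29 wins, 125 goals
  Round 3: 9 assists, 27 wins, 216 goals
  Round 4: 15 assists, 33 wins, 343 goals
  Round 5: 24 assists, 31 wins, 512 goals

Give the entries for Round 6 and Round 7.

Assists goes 3, 6, 9, 15, 24 → 39 → 63 (each term is the sum of the two before it).
Wins — alternating steps +6, −2, +6, −2, …: 23, 29, 27, 33, 31 → 37 → 35.
Goals — perfect cubes: 4³, 5³, 6³, …: 64, 125, 216, 343, 512 → 729 → 1000.
So the next two records are 39 assists, 37 wins, 729 goals and 63 assists, 35 wins, 1000 goals.

39 assists, 37 wins, 729 goals; 63 assists, 35 wins, 1000 goals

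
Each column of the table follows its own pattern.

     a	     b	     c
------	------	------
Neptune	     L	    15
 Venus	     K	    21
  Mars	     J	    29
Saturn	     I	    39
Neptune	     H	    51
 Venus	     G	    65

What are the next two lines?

Mars  F  81; Saturn  E  99

Column a: repeats Neptune → Venus → Mars → Saturn, so Neptune, Venus, Mars, Saturn, Neptune, Venus → Mars → Saturn.
Column b — letters move back 1 place in the alphabet: L, K, J, I, H, G → F → E.
Column c — differences are 6, 8, 10, … (increasing by 2 each time): 15, 21, 29, 39, 51, 65 → 81 → 99.
Putting the parts together: Mars  F  81 and then Saturn  E  99.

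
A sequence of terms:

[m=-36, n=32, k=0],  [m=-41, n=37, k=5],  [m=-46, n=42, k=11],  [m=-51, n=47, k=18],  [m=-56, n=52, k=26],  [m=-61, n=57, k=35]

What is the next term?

[m=-66, n=62, k=45]

For the m, −5 each step: -36, -41, -46, -51, -56, -61 → -66.
N — +5 each step: 32, 37, 42, 47, 52, 57 → 62.
K: differences are 5, 6, 7, … (increasing by 1 each time), so 0, 5, 11, 18, 26, 35 → 45.
Combining the parts gives [m=-66, n=62, k=45].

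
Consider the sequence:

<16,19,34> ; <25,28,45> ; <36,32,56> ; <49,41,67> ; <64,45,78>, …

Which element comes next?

First coordinate: perfect squares: 4², 5², 6², …; 16, 25, 36, 49, 64 → 81.
For the second coordinate, alternating steps +9, +4, +9, +4, …: 19, 28, 32, 41, 45 → 54.
Third coordinate — +11 each step: 34, 45, 56, 67, 78 → 89.
Combining the parts gives <81,54,89>.

<81,54,89>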